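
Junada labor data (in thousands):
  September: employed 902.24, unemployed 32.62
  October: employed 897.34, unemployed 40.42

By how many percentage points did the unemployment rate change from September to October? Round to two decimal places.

The unemployment rate changed by +0.82 percentage points.

September: labor force = 902.24 + 32.62 = 934.86; u = 32.62/934.86 = 3.49%.
October: labor force = 897.34 + 40.42 = 937.76; u = 40.42/937.76 = 4.31%.
Change = 4.31% − 3.49% = +0.82 pp.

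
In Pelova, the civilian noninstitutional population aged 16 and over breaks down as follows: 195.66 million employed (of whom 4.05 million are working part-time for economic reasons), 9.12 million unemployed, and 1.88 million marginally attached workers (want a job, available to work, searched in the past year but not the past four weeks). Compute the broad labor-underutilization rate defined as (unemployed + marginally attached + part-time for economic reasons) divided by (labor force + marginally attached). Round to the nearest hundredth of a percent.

Labor force = 195.66 + 9.12 = 204.78 million.
Numerator = 9.12 + 1.88 + 4.05 = 15.05 million.
Denominator = 204.78 + 1.88 = 206.66 million.
Broad rate = 15.05 / 206.66 = 7.28%.

Broad underutilization rate ≈ 7.28%.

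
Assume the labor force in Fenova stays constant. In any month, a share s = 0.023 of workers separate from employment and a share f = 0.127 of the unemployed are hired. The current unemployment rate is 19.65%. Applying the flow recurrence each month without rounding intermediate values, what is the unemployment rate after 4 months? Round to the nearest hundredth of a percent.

Unemployment rate after four months ≈ 17.59%.

With a fixed labor force, u_{t+1} = u_t + s·(1−u_t) − f·u_t = u_t·(1−s−f) + s.
Here 1−s−f = 0.850 and s = 0.023.
u_1 = 0.196500 × 0.850 + 0.023 = 0.190025.
u_2 = 0.190025 × 0.850 + 0.023 = 0.184521.
u_3 = 0.184521 × 0.850 + 0.023 = 0.179843.
u_4 = 0.179843 × 0.850 + 0.023 = 0.175867.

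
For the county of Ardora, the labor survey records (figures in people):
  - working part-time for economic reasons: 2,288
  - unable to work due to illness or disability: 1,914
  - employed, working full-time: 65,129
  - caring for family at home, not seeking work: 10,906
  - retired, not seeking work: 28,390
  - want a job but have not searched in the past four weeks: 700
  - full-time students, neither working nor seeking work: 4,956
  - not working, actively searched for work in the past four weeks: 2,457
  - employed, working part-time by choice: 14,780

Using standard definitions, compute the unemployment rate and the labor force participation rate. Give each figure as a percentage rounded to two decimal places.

Employed = 2,288 + 65,129 + 14,780 = 82,197 (anyone who worked, including part-time for economic reasons, counts as employed).
Unemployed = 2,457.
Labor force = 82,197 + 2,457 = 84,654.
Not in labor force = 1,914 + 10,906 + 28,390 + 700 + 4,956 = 46,866 (those not working and not actively searching are outside the labor force — including those who want a job but have given up searching).
Civilian working-age population = 84,654 + 46,866 = 131,520.
Unemployment rate = 2,457 / 84,654 = 2.90%.
Labor force participation rate = 84,654 / 131,520 = 64.37%.

Unemployment rate ≈ 2.90%; labor force participation rate ≈ 64.37%.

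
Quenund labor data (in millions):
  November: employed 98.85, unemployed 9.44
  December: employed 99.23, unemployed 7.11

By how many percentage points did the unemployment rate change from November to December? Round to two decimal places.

The unemployment rate changed by −2.03 percentage points.

November: labor force = 98.85 + 9.44 = 108.29; u = 9.44/108.29 = 8.72%.
December: labor force = 99.23 + 7.11 = 106.34; u = 7.11/106.34 = 6.69%.
Change = 6.69% − 8.72% = −2.03 pp.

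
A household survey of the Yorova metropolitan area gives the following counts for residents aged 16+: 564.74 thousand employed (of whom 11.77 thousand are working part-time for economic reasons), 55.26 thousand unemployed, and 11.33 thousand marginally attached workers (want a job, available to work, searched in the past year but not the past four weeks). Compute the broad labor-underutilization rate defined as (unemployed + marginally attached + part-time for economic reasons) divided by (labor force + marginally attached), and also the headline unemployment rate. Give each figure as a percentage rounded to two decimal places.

Broad underutilization rate ≈ 12.41%; headline unemployment rate ≈ 8.91%.

Labor force = 564.74 + 55.26 = 620.00 thousand.
Numerator = 55.26 + 11.33 + 11.77 = 78.36 thousand.
Denominator = 620.00 + 11.33 = 631.33 thousand.
Broad rate = 78.36 / 631.33 = 12.41%.
Headline unemployment rate = 55.26 / 620.00 = 8.91%.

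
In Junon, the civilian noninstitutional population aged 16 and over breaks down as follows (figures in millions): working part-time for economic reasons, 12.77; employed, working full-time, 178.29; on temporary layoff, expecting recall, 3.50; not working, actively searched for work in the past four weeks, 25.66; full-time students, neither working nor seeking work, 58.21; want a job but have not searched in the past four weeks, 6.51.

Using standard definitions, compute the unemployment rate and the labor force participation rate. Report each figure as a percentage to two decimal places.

Unemployment rate ≈ 13.24%; labor force participation rate ≈ 77.29%.

Employed = 12.77 + 178.29 = 191.06 million (anyone who worked, including part-time for economic reasons, counts as employed).
Unemployed = 3.50 + 25.66 = 29.16 million (jobless and actively searching, or on temporary layoff).
Labor force = 191.06 + 29.16 = 220.22 million.
Not in labor force = 58.21 + 6.51 = 64.72 million (those not working and not actively searching are outside the labor force — including those who want a job but have given up searching).
Civilian working-age population = 220.22 + 64.72 = 284.94 million.
Unemployment rate = 29.16 / 220.22 = 13.24%.
Labor force participation rate = 220.22 / 284.94 = 77.29%.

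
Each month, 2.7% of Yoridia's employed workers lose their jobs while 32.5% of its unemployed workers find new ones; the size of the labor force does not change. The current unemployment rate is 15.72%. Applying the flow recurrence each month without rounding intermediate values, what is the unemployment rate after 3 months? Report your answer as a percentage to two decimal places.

Unemployment rate after three months ≈ 9.86%.

With a fixed labor force, u_{t+1} = u_t + s·(1−u_t) − f·u_t = u_t·(1−s−f) + s.
Here 1−s−f = 0.648 and s = 0.027.
u_1 = 0.157200 × 0.648 + 0.027 = 0.128866.
u_2 = 0.128866 × 0.648 + 0.027 = 0.110505.
u_3 = 0.110505 × 0.648 + 0.027 = 0.098607.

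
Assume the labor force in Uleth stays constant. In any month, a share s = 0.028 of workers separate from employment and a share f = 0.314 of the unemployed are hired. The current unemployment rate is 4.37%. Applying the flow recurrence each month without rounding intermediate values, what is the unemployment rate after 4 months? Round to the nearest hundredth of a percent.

Unemployment rate after four months ≈ 7.47%.

With a fixed labor force, u_{t+1} = u_t + s·(1−u_t) − f·u_t = u_t·(1−s−f) + s.
Here 1−s−f = 0.658 and s = 0.028.
u_1 = 0.043700 × 0.658 + 0.028 = 0.056755.
u_2 = 0.056755 × 0.658 + 0.028 = 0.065345.
u_3 = 0.065345 × 0.658 + 0.028 = 0.070997.
u_4 = 0.070997 × 0.658 + 0.028 = 0.074716.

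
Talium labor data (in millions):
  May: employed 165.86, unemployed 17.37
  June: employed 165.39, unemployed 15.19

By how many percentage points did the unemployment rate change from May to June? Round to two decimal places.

May: labor force = 165.86 + 17.37 = 183.23; u = 17.37/183.23 = 9.48%.
June: labor force = 165.39 + 15.19 = 180.58; u = 15.19/180.58 = 8.41%.
Change = 8.41% − 9.48% = −1.07 pp.

The unemployment rate changed by −1.07 percentage points.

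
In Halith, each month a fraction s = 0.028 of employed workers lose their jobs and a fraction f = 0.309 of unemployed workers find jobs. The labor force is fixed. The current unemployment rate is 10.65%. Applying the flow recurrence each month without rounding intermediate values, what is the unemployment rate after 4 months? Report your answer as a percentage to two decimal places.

Unemployment rate after four months ≈ 8.76%.

With a fixed labor force, u_{t+1} = u_t + s·(1−u_t) − f·u_t = u_t·(1−s−f) + s.
Here 1−s−f = 0.663 and s = 0.028.
u_1 = 0.106500 × 0.663 + 0.028 = 0.098610.
u_2 = 0.098610 × 0.663 + 0.028 = 0.093378.
u_3 = 0.093378 × 0.663 + 0.028 = 0.089910.
u_4 = 0.089910 × 0.663 + 0.028 = 0.087610.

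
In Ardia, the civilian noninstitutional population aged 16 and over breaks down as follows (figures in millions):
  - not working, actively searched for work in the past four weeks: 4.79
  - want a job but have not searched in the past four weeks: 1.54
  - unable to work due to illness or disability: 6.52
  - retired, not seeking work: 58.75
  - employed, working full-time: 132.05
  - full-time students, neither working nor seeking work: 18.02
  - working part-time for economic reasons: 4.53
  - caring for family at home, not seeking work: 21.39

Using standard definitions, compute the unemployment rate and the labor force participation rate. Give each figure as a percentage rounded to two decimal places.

Employed = 132.05 + 4.53 = 136.58 million (anyone who worked, including part-time for economic reasons, counts as employed).
Unemployed = 4.79 million.
Labor force = 136.58 + 4.79 = 141.37 million.
Not in labor force = 1.54 + 6.52 + 58.75 + 18.02 + 21.39 = 106.22 million (those not working and not actively searching are outside the labor force — including those who want a job but have given up searching).
Civilian working-age population = 141.37 + 106.22 = 247.59 million.
Unemployment rate = 4.79 / 141.37 = 3.39%.
Labor force participation rate = 141.37 / 247.59 = 57.10%.

Unemployment rate ≈ 3.39%; labor force participation rate ≈ 57.10%.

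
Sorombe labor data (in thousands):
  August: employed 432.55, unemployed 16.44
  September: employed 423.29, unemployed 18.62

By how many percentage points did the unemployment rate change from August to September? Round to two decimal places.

The unemployment rate changed by +0.55 percentage points.

August: labor force = 432.55 + 16.44 = 448.99; u = 16.44/448.99 = 3.66%.
September: labor force = 423.29 + 18.62 = 441.91; u = 18.62/441.91 = 4.21%.
Change = 4.21% − 3.66% = +0.55 pp.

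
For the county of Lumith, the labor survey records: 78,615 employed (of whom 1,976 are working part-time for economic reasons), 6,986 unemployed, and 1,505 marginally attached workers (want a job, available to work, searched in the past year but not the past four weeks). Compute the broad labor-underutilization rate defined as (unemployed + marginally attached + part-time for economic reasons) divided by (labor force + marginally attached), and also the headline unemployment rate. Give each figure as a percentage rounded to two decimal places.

Labor force = 78,615 + 6,986 = 85,601.
Numerator = 6,986 + 1,505 + 1,976 = 10,467.
Denominator = 85,601 + 1,505 = 87,106.
Broad rate = 10,467 / 87,106 = 12.02%.
Headline unemployment rate = 6,986 / 85,601 = 8.16%.

Broad underutilization rate ≈ 12.02%; headline unemployment rate ≈ 8.16%.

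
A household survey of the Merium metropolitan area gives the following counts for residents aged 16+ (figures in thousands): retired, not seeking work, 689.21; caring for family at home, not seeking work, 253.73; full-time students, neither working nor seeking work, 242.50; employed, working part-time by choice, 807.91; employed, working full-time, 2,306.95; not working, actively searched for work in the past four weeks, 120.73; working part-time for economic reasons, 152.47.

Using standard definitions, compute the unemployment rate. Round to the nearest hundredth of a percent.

Employed = 807.91 + 2,306.95 + 152.47 = 3,267.33 thousand (anyone who worked, including part-time for economic reasons, counts as employed).
Unemployed = 120.73 thousand.
Labor force = 3,267.33 + 120.73 = 3,388.06 thousand.
Unemployment rate = 120.73 / 3,388.06 = 3.56%.

Unemployment rate ≈ 3.56%.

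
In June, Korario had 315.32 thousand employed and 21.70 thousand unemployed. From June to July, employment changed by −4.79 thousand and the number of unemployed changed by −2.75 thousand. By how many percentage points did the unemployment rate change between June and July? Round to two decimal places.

June: labor force = 315.32 + 21.70 = 337.02; u = 21.70/337.02 = 6.44%.
July: labor force = 310.53 + 18.95 = 329.48; u = 18.95/329.48 = 5.75%.
Change = 5.75% − 6.44% = −0.69 pp.

The unemployment rate changed by −0.69 percentage points.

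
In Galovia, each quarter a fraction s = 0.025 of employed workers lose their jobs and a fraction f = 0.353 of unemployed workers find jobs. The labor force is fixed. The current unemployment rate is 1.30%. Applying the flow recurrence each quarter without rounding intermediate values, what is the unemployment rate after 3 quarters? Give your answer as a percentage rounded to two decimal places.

With a fixed labor force, u_{t+1} = u_t + s·(1−u_t) − f·u_t = u_t·(1−s−f) + s.
Here 1−s−f = 0.622 and s = 0.025.
u_1 = 0.013000 × 0.622 + 0.025 = 0.033086.
u_2 = 0.033086 × 0.622 + 0.025 = 0.045579.
u_3 = 0.045579 × 0.622 + 0.025 = 0.053350.

Unemployment rate after three quarters ≈ 5.34%.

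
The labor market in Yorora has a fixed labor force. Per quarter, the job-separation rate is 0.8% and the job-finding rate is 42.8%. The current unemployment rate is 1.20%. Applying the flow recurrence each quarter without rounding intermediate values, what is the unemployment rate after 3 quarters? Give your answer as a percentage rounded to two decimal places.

Unemployment rate after three quarters ≈ 1.72%.

With a fixed labor force, u_{t+1} = u_t + s·(1−u_t) − f·u_t = u_t·(1−s−f) + s.
Here 1−s−f = 0.564 and s = 0.008.
u_1 = 0.012000 × 0.564 + 0.008 = 0.014768.
u_2 = 0.014768 × 0.564 + 0.008 = 0.016329.
u_3 = 0.016329 × 0.564 + 0.008 = 0.017210.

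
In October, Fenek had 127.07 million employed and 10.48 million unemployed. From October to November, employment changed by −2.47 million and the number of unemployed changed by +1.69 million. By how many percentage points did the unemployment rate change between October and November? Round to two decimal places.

October: labor force = 127.07 + 10.48 = 137.55; u = 10.48/137.55 = 7.62%.
November: labor force = 124.60 + 12.17 = 136.77; u = 12.17/136.77 = 8.90%.
Change = 8.90% − 7.62% = +1.28 pp.

The unemployment rate changed by +1.28 percentage points.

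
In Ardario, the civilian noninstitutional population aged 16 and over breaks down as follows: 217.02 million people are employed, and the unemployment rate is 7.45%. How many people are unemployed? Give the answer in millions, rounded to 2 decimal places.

Let U be the number unemployed. The labor force is E + U, and U/(E+U) = 0.0745.
So U = 0.0745 × 217.02 / (1 − 0.0745) = 16.1680 / 0.9255 ≈ 17.47 million.

About 17.47 million are unemployed.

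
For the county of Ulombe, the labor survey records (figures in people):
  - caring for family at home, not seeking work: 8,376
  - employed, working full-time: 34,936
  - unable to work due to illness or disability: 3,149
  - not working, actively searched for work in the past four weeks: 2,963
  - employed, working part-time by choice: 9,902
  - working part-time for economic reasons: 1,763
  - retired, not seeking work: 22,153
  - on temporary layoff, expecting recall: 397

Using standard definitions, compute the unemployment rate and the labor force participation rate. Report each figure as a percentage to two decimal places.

Unemployment rate ≈ 6.73%; labor force participation rate ≈ 59.73%.

Employed = 34,936 + 9,902 + 1,763 = 46,601 (anyone who worked, including part-time for economic reasons, counts as employed).
Unemployed = 2,963 + 397 = 3,360 (jobless and actively searching, or on temporary layoff).
Labor force = 46,601 + 3,360 = 49,961.
Not in labor force = 8,376 + 3,149 + 22,153 = 33,678 (those not working and not actively searching are outside the labor force).
Civilian working-age population = 49,961 + 33,678 = 83,639.
Unemployment rate = 3,360 / 49,961 = 6.73%.
Labor force participation rate = 49,961 / 83,639 = 59.73%.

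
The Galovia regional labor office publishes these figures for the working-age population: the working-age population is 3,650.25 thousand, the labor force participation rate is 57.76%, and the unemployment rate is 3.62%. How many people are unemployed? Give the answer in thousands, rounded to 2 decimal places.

Labor force = 0.5776 × 3,650.25 = 2,108.38 thousand.
Unemployed = 0.0362 × 2,108.38 ≈ 76.32 thousand.

About 76.32 thousand are unemployed.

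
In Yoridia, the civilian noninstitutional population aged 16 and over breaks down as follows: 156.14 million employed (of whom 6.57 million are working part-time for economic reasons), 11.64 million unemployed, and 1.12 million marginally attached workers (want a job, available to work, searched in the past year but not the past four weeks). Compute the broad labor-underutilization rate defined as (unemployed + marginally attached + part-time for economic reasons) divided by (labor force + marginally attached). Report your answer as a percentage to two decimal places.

Labor force = 156.14 + 11.64 = 167.78 million.
Numerator = 11.64 + 1.12 + 6.57 = 19.33 million.
Denominator = 167.78 + 1.12 = 168.90 million.
Broad rate = 19.33 / 168.90 = 11.44%.

Broad underutilization rate ≈ 11.44%.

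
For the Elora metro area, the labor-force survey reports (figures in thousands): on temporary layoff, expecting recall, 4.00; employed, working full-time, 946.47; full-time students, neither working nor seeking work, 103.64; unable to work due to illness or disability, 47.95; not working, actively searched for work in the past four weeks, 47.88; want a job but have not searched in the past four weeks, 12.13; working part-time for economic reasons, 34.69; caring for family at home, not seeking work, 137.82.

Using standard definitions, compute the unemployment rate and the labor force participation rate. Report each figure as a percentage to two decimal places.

Unemployment rate ≈ 5.02%; labor force participation rate ≈ 77.41%.

Employed = 946.47 + 34.69 = 981.16 thousand (anyone who worked, including part-time for economic reasons, counts as employed).
Unemployed = 4.00 + 47.88 = 51.88 thousand (jobless and actively searching, or on temporary layoff).
Labor force = 981.16 + 51.88 = 1,033.04 thousand.
Not in labor force = 103.64 + 47.95 + 12.13 + 137.82 = 301.54 thousand (those not working and not actively searching are outside the labor force — including those who want a job but have given up searching).
Civilian working-age population = 1,033.04 + 301.54 = 1,334.58 thousand.
Unemployment rate = 51.88 / 1,033.04 = 5.02%.
Labor force participation rate = 1,033.04 / 1,334.58 = 77.41%.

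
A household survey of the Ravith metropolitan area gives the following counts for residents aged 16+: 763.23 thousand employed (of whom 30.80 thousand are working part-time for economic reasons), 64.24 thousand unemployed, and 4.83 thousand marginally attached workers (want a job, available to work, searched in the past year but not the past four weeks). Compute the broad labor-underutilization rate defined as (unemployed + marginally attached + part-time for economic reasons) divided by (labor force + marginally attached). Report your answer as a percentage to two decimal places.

Broad underutilization rate ≈ 12.00%.

Labor force = 763.23 + 64.24 = 827.47 thousand.
Numerator = 64.24 + 4.83 + 30.80 = 99.87 thousand.
Denominator = 827.47 + 4.83 = 832.30 thousand.
Broad rate = 99.87 / 832.30 = 12.00%.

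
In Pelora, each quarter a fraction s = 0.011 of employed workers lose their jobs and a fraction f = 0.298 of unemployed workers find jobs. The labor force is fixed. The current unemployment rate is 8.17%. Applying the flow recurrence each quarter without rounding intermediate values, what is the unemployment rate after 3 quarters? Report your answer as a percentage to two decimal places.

Unemployment rate after three quarters ≈ 5.08%.

With a fixed labor force, u_{t+1} = u_t + s·(1−u_t) − f·u_t = u_t·(1−s−f) + s.
Here 1−s−f = 0.691 and s = 0.011.
u_1 = 0.081700 × 0.691 + 0.011 = 0.067455.
u_2 = 0.067455 × 0.691 + 0.011 = 0.057611.
u_3 = 0.057611 × 0.691 + 0.011 = 0.050809.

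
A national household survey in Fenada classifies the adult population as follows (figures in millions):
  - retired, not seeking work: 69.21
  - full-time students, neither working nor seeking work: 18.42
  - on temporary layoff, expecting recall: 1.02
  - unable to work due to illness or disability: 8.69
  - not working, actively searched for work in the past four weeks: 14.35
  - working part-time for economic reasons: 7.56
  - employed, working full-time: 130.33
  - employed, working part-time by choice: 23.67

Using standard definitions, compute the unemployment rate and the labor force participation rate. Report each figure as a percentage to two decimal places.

Employed = 7.56 + 130.33 + 23.67 = 161.56 million (anyone who worked, including part-time for economic reasons, counts as employed).
Unemployed = 1.02 + 14.35 = 15.37 million (jobless and actively searching, or on temporary layoff).
Labor force = 161.56 + 15.37 = 176.93 million.
Not in labor force = 69.21 + 18.42 + 8.69 = 96.32 million (those not working and not actively searching are outside the labor force).
Civilian working-age population = 176.93 + 96.32 = 273.25 million.
Unemployment rate = 15.37 / 176.93 = 8.69%.
Labor force participation rate = 176.93 / 273.25 = 64.75%.

Unemployment rate ≈ 8.69%; labor force participation rate ≈ 64.75%.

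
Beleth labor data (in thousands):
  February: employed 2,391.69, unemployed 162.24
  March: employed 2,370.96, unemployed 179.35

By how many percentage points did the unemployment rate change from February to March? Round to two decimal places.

The unemployment rate changed by +0.68 percentage points.

February: labor force = 2,391.69 + 162.24 = 2,553.93; u = 162.24/2,553.93 = 6.35%.
March: labor force = 2,370.96 + 179.35 = 2,550.31; u = 179.35/2,550.31 = 7.03%.
Change = 7.03% − 6.35% = +0.68 pp.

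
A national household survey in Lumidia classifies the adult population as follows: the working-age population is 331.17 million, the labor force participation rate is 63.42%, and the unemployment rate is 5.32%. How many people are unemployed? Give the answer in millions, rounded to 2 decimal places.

About 11.17 million are unemployed.

Labor force = 0.6342 × 331.17 = 210.03 million.
Unemployed = 0.0532 × 210.03 ≈ 11.17 million.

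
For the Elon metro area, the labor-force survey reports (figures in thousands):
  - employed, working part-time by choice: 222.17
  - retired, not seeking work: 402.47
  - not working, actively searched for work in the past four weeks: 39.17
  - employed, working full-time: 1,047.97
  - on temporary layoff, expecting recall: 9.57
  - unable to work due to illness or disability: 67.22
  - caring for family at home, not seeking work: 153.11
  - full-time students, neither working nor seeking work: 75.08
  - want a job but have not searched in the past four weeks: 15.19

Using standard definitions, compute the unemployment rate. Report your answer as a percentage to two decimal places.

Unemployment rate ≈ 3.70%.

Employed = 222.17 + 1,047.97 = 1,270.14 thousand.
Unemployed = 39.17 + 9.57 = 48.74 thousand (jobless and actively searching, or on temporary layoff).
Labor force = 1,270.14 + 48.74 = 1,318.88 thousand.
Unemployment rate = 48.74 / 1,318.88 = 3.70%.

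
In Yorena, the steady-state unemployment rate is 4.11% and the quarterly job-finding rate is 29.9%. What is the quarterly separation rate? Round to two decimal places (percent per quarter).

Separation rate ≈ 1.28% per quarter.

From u* = s/(s+f): s = u·f/(1−u).
s = 0.0411 × 29.9 / (1 − 0.0411) = 1.2289 / 0.9589 ≈ 1.28% per quarter.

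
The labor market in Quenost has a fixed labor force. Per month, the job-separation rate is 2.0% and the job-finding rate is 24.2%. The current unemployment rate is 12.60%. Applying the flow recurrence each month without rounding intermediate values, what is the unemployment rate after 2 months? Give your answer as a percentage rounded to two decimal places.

Unemployment rate after two months ≈ 10.34%.

With a fixed labor force, u_{t+1} = u_t + s·(1−u_t) − f·u_t = u_t·(1−s−f) + s.
Here 1−s−f = 0.738 and s = 0.020.
u_1 = 0.126000 × 0.738 + 0.020 = 0.112988.
u_2 = 0.112988 × 0.738 + 0.020 = 0.103385.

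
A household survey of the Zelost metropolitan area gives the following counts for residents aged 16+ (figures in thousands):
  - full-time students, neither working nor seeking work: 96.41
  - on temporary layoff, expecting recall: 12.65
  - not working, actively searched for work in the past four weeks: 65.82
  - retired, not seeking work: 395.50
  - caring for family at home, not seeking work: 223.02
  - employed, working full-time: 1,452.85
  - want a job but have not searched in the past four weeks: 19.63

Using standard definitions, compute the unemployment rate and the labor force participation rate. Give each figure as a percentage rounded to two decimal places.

Employed = 1,452.85 thousand.
Unemployed = 12.65 + 65.82 = 78.47 thousand (jobless and actively searching, or on temporary layoff).
Labor force = 1,452.85 + 78.47 = 1,531.32 thousand.
Not in labor force = 96.41 + 395.50 + 223.02 + 19.63 = 734.56 thousand (those not working and not actively searching are outside the labor force — including those who want a job but have given up searching).
Civilian working-age population = 1,531.32 + 734.56 = 2,265.88 thousand.
Unemployment rate = 78.47 / 1,531.32 = 5.12%.
Labor force participation rate = 1,531.32 / 2,265.88 = 67.58%.

Unemployment rate ≈ 5.12%; labor force participation rate ≈ 67.58%.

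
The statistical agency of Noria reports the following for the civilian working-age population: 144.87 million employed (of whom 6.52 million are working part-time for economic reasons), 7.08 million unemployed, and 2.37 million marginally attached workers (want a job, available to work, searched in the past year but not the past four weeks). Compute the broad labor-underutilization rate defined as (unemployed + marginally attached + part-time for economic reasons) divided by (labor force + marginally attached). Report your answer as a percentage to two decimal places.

Broad underutilization rate ≈ 10.35%.

Labor force = 144.87 + 7.08 = 151.95 million.
Numerator = 7.08 + 2.37 + 6.52 = 15.97 million.
Denominator = 151.95 + 2.37 = 154.32 million.
Broad rate = 15.97 / 154.32 = 10.35%.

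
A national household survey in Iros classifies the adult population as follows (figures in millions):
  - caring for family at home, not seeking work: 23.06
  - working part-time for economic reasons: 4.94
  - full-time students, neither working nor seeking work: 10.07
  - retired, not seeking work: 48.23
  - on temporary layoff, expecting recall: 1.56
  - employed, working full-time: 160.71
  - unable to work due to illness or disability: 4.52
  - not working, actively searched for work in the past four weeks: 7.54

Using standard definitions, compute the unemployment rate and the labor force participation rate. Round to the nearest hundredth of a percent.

Unemployment rate ≈ 5.21%; labor force participation rate ≈ 67.05%.

Employed = 4.94 + 160.71 = 165.65 million (anyone who worked, including part-time for economic reasons, counts as employed).
Unemployed = 1.56 + 7.54 = 9.10 million (jobless and actively searching, or on temporary layoff).
Labor force = 165.65 + 9.10 = 174.75 million.
Not in labor force = 23.06 + 10.07 + 48.23 + 4.52 = 85.88 million (those not working and not actively searching are outside the labor force).
Civilian working-age population = 174.75 + 85.88 = 260.63 million.
Unemployment rate = 9.10 / 174.75 = 5.21%.
Labor force participation rate = 174.75 / 260.63 = 67.05%.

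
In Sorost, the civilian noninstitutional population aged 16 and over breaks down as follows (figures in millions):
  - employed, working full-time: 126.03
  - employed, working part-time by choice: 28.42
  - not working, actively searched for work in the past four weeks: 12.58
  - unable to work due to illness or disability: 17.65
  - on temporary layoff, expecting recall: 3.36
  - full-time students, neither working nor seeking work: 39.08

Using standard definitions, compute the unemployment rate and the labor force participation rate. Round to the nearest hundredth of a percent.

Employed = 126.03 + 28.42 = 154.45 million.
Unemployed = 12.58 + 3.36 = 15.94 million (jobless and actively searching, or on temporary layoff).
Labor force = 154.45 + 15.94 = 170.39 million.
Not in labor force = 17.65 + 39.08 = 56.73 million (those not working and not actively searching are outside the labor force).
Civilian working-age population = 170.39 + 56.73 = 227.12 million.
Unemployment rate = 15.94 / 170.39 = 9.36%.
Labor force participation rate = 170.39 / 227.12 = 75.02%.

Unemployment rate ≈ 9.36%; labor force participation rate ≈ 75.02%.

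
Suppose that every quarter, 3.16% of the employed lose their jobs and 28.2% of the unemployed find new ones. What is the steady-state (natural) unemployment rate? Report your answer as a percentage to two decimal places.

Steady-state unemployment rate ≈ 10.08%.

At steady state the flows balance: s·E = f·U, so U/(E+U) = s/(s+f).
u* = 3.16 / (3.16 + 28.2) = 3.16 / 31.36 = 10.08%.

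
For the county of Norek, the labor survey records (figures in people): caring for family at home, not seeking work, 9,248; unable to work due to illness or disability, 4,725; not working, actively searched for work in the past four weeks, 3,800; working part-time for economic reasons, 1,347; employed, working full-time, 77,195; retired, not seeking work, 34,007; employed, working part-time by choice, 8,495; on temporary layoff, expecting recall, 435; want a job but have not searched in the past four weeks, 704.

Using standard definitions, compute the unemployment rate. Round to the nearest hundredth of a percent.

Unemployment rate ≈ 4.64%.

Employed = 1,347 + 77,195 + 8,495 = 87,037 (anyone who worked, including part-time for economic reasons, counts as employed).
Unemployed = 3,800 + 435 = 4,235 (jobless and actively searching, or on temporary layoff).
Labor force = 87,037 + 4,235 = 91,272.
Unemployment rate = 4,235 / 91,272 = 4.64%.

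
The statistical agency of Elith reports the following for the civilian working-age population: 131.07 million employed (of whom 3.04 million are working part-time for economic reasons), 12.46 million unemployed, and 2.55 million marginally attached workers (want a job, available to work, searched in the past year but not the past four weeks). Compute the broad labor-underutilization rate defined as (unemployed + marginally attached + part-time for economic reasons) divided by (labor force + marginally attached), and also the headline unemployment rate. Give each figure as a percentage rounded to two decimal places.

Labor force = 131.07 + 12.46 = 143.53 million.
Numerator = 12.46 + 2.55 + 3.04 = 18.05 million.
Denominator = 143.53 + 2.55 = 146.08 million.
Broad rate = 18.05 / 146.08 = 12.36%.
Headline unemployment rate = 12.46 / 143.53 = 8.68%.

Broad underutilization rate ≈ 12.36%; headline unemployment rate ≈ 8.68%.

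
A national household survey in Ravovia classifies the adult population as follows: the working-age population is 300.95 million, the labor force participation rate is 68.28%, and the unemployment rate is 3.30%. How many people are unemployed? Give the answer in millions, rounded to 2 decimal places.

Labor force = 0.6828 × 300.95 = 205.49 million.
Unemployed = 0.0330 × 205.49 ≈ 6.78 million.

About 6.78 million are unemployed.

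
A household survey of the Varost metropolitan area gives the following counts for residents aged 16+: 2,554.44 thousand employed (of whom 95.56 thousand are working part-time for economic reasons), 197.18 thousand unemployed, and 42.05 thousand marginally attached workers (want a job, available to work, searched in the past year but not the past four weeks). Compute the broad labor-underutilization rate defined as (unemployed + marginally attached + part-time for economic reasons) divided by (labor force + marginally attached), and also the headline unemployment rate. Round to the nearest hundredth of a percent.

Broad underutilization rate ≈ 11.98%; headline unemployment rate ≈ 7.17%.

Labor force = 2,554.44 + 197.18 = 2,751.62 thousand.
Numerator = 197.18 + 42.05 + 95.56 = 334.79 thousand.
Denominator = 2,751.62 + 42.05 = 2,793.67 thousand.
Broad rate = 334.79 / 2,793.67 = 11.98%.
Headline unemployment rate = 197.18 / 2,751.62 = 7.17%.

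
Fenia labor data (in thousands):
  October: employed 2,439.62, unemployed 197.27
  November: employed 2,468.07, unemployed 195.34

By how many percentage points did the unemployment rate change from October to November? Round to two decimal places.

October: labor force = 2,439.62 + 197.27 = 2,636.89; u = 197.27/2,636.89 = 7.48%.
November: labor force = 2,468.07 + 195.34 = 2,663.41; u = 195.34/2,663.41 = 7.33%.
Change = 7.33% − 7.48% = −0.15 pp.

The unemployment rate changed by −0.15 percentage points.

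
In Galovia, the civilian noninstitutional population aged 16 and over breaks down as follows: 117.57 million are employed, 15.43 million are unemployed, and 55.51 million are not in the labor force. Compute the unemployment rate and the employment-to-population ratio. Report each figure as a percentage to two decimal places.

Labor force = employed + unemployed = 117.57 + 15.43 = 133.00 million.
Working-age population = 133.00 + 55.51 = 188.51 million.
Unemployment rate = 15.43 / 133.00 = 11.60%.
Employment-population ratio = 117.57 / 188.51 = 62.37%.

Unemployment rate ≈ 11.60%; employment-population ratio ≈ 62.37%.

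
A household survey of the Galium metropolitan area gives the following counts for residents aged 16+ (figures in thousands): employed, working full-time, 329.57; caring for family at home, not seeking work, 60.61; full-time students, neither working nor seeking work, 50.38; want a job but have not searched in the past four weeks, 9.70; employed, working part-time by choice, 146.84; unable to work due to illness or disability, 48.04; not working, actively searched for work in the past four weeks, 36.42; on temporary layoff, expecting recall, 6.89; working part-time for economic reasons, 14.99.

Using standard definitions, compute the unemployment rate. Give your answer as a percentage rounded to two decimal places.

Unemployment rate ≈ 8.10%.

Employed = 329.57 + 146.84 + 14.99 = 491.40 thousand (anyone who worked, including part-time for economic reasons, counts as employed).
Unemployed = 36.42 + 6.89 = 43.31 thousand (jobless and actively searching, or on temporary layoff).
Labor force = 491.40 + 43.31 = 534.71 thousand.
Unemployment rate = 43.31 / 534.71 = 8.10%.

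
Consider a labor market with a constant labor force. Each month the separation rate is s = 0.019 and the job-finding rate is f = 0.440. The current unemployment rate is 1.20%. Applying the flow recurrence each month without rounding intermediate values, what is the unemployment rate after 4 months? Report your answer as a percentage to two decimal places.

Unemployment rate after four months ≈ 3.89%.

With a fixed labor force, u_{t+1} = u_t + s·(1−u_t) − f·u_t = u_t·(1−s−f) + s.
Here 1−s−f = 0.541 and s = 0.019.
u_1 = 0.012000 × 0.541 + 0.019 = 0.025492.
u_2 = 0.025492 × 0.541 + 0.019 = 0.032791.
u_3 = 0.032791 × 0.541 + 0.019 = 0.036740.
u_4 = 0.036740 × 0.541 + 0.019 = 0.038876.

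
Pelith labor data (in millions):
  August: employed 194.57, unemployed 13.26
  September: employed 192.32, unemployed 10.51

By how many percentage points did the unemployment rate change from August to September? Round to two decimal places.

The unemployment rate changed by −1.20 percentage points.

August: labor force = 194.57 + 13.26 = 207.83; u = 13.26/207.83 = 6.38%.
September: labor force = 192.32 + 10.51 = 202.83; u = 10.51/202.83 = 5.18%.
Change = 5.18% − 6.38% = −1.20 pp.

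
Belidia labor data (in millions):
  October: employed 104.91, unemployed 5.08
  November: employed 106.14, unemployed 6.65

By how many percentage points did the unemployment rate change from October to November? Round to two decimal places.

October: labor force = 104.91 + 5.08 = 109.99; u = 5.08/109.99 = 4.62%.
November: labor force = 106.14 + 6.65 = 112.79; u = 6.65/112.79 = 5.90%.
Change = 5.90% − 4.62% = +1.28 pp.

The unemployment rate changed by +1.28 percentage points.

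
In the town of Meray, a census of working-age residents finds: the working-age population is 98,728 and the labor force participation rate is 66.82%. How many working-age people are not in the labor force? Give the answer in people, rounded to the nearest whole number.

Share not in the labor force = 1 − 0.6682 = 0.3318.
Not in labor force = 0.3318 × 98,728 ≈ 32,758.

About 32,758 are not in the labor force.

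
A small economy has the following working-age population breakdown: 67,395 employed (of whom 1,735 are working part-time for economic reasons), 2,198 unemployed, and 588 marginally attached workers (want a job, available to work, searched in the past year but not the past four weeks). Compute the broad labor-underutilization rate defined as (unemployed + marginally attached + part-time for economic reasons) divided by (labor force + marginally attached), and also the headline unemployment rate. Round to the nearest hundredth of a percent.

Broad underutilization rate ≈ 6.44%; headline unemployment rate ≈ 3.16%.

Labor force = 67,395 + 2,198 = 69,593.
Numerator = 2,198 + 588 + 1,735 = 4,521.
Denominator = 69,593 + 588 = 70,181.
Broad rate = 4,521 / 70,181 = 6.44%.
Headline unemployment rate = 2,198 / 69,593 = 3.16%.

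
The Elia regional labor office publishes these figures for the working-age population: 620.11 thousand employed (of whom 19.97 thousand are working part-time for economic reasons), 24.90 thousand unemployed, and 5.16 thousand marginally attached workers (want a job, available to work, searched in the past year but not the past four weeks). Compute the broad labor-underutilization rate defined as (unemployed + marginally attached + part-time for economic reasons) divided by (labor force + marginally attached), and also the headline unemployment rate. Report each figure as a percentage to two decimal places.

Labor force = 620.11 + 24.90 = 645.01 thousand.
Numerator = 24.90 + 5.16 + 19.97 = 50.03 thousand.
Denominator = 645.01 + 5.16 = 650.17 thousand.
Broad rate = 50.03 / 650.17 = 7.69%.
Headline unemployment rate = 24.90 / 645.01 = 3.86%.

Broad underutilization rate ≈ 7.69%; headline unemployment rate ≈ 3.86%.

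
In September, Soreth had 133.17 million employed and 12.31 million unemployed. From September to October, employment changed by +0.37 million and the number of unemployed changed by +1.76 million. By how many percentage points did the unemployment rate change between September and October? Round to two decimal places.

September: labor force = 133.17 + 12.31 = 145.48; u = 12.31/145.48 = 8.46%.
October: labor force = 133.54 + 14.07 = 147.61; u = 14.07/147.61 = 9.53%.
Change = 9.53% − 8.46% = +1.07 pp.

The unemployment rate changed by +1.07 percentage points.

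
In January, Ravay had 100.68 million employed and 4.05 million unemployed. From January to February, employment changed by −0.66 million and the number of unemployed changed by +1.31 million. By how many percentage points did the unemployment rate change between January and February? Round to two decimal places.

January: labor force = 100.68 + 4.05 = 104.73; u = 4.05/104.73 = 3.87%.
February: labor force = 100.02 + 5.36 = 105.38; u = 5.36/105.38 = 5.09%.
Change = 5.09% − 3.87% = +1.22 pp.

The unemployment rate changed by +1.22 percentage points.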